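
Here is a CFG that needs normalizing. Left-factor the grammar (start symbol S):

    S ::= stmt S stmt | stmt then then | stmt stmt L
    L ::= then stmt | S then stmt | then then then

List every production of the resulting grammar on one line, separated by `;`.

S has alternatives sharing prefix 'stmt': factor to S → stmt S' with S' → S stmt | then then | stmt L.
L has alternatives sharing prefix 'then': factor to L → then L' with L' → stmt | then then.

S ::= stmt S'; L ::= S then stmt | then L'; S' ::= S stmt | then then | stmt L; L' ::= stmt | then then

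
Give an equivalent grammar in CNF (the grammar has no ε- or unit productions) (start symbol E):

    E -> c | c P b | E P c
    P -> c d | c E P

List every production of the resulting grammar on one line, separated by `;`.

Introduce a nonterminal for each terminal appearing in a rule of length ≥ 2: X1 → c, X2 → b, X3 → d.
Binarize each right-hand side of length ≥ 3 by chaining fresh nonterminals (Y1, Y2, …): affected rules were E → X1 P X2; E → E P X1; P → X1 E P.

E -> c | X1 Y1 | E Y2; P -> X1 X3 | X1 Y3; X1 -> c; X2 -> b; X3 -> d; Y1 -> P X2; Y2 -> P X1; Y3 -> E P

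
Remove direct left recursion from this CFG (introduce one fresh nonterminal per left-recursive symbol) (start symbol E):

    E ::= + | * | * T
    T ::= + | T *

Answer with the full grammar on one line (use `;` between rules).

E ::= + | * | * T; T ::= + T'; T' ::= * T' | ε

Left recursion appears on T.
For T: α = {*}, β = {+}. Rewrite as T → β T' and T' → α T' | ε.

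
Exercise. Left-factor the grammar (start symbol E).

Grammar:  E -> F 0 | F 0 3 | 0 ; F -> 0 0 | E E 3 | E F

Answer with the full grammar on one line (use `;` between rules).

E -> 0 | F 0 E'; F -> 0 0 | E F'; E' -> eps | 3; F' -> E 3 | F

E has alternatives sharing prefix 'F 0': factor to E → F 0 E' with E' → ε | 3.
F has alternatives sharing prefix 'E': factor to F → E F' with F' → E 3 | F.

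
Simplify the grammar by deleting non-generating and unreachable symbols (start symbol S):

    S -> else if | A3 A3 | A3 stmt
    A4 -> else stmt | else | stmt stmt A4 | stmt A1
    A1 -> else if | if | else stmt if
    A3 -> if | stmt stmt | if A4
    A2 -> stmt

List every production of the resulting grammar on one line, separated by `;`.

Generating nonterminals: {A1, A2, A3, A4, S}.
Reachable from S after that: {A1, A3, A4, S}.
Removed useless symbols: {A2} and every production mentioning them.

S -> else if | A3 A3 | A3 stmt; A4 -> else stmt | else | stmt stmt A4 | stmt A1; A1 -> else if | if | else stmt if; A3 -> if | stmt stmt | if A4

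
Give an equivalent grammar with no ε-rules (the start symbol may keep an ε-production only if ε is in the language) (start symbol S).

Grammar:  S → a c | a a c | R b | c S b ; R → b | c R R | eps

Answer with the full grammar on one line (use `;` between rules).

S → a c | a a c | R b | b | c S b; R → b | c R R | c R | c

The nullable symbols are {R}.
ε ∉ L(G), so no ε-production is kept.
Expand every rule over subsets of its nullable positions: S → R b gives R b | b. R → c R R gives c R R | c R | c.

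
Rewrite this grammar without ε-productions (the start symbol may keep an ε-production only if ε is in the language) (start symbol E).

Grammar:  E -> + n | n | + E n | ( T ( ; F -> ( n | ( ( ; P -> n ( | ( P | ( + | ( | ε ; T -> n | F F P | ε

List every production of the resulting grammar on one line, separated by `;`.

The nullable symbols are {P, T}.
ε ∉ L(G), so no ε-production is kept.
For each production, add variants omitting each subset of nullable occurrences: E → ( T ( gives ( T ( | ( (. P → ( P gives ( P | (. T → F F P gives F F P | F F.

E -> + n | n | + E n | ( T ( | ( (; F -> ( n | ( (; P -> n ( | ( P | ( | ( +; T -> n | F F P | F F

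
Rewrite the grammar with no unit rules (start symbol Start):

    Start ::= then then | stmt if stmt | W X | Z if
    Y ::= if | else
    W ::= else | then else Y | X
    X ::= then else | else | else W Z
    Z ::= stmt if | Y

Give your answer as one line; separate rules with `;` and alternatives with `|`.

Start ::= then then | stmt if stmt | W X | Z if; Y ::= if | else; W ::= then else | else | else W Z | then else Y; X ::= then else | else | else W Z; Z ::= stmt if | if | else

Unit pairs: W ⇒* {X}; Z ⇒* {Y}.
Replace each nonterminal's rules with the union of the non-unit rules of every nonterminal it unit-derives.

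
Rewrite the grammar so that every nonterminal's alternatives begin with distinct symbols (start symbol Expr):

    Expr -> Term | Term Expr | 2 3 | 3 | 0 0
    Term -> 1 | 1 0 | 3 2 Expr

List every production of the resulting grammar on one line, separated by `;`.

Expr -> 2 3 | 3 | 0 0 | Term Expr1; Term -> 3 2 Expr | 1 Term1; Expr1 -> eps | Expr; Term1 -> eps | 0

Expr has alternatives sharing prefix 'Term': factor to Expr → Term Expr1 with Expr1 → ε | Expr.
Term has alternatives sharing prefix '1': factor to Term → 1 Term1 with Term1 → ε | 0.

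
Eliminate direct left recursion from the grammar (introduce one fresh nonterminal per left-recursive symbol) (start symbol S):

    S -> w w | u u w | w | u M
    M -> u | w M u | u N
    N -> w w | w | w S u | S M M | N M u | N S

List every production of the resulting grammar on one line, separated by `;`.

S -> w w | u u w | w | u M; M -> u | w M u | u N; N -> w w N' | w N' | w S u N' | S M M N'; N' -> M u N' | S N' | ε

N is directly left-recursive.
For N: α = {M u, S}, β = {w w, w, w S u, S M M}. Rewrite as N → β N' and N' → α N' | ε.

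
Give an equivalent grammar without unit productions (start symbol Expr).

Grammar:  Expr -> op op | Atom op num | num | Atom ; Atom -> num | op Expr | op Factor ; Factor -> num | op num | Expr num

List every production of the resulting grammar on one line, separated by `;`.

Expr -> num | op Expr | op Factor | op op | Atom op num; Atom -> num | op Expr | op Factor; Factor -> num | op num | Expr num

Unit pairs: Expr ⇒* {Atom}.
Replace each nonterminal's rules with the union of the non-unit rules of every nonterminal it unit-derives.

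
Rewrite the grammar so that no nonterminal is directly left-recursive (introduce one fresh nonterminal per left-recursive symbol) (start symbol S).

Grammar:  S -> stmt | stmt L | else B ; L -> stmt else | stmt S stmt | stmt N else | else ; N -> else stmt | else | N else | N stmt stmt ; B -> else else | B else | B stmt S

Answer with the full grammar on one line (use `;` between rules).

S -> stmt | stmt L | else B; L -> stmt else | stmt S stmt | stmt N else | else; N -> else stmt N' | else N'; B -> else else B'; N' -> else N' | stmt stmt N' | ε; B' -> else B' | stmt S B' | ε

N, B are directly left-recursive.
For N: α = {else, stmt stmt}, β = {else stmt, else}. Rewrite as N → β N' and N' → α N' | ε.
For B: α = {else, stmt S}, β = {else else}. Rewrite as B → β B' and B' → α B' | ε.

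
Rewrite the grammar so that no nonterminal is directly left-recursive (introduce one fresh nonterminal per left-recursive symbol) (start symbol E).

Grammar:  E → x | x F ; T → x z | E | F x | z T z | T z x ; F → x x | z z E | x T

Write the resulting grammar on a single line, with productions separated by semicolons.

Directly left-recursive nonterminal: T.
For T: α = {z x}, β = {x z, E, F x, z T z}. Rewrite as T → β T' and T' → α T' | ε.

E → x | x F; T → x z T' | E T' | F x T' | z T z T'; F → x x | z z E | x T; T' → z x T' | ε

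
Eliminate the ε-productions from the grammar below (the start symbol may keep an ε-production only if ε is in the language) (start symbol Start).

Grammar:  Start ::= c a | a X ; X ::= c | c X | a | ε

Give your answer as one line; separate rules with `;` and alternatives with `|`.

Start ::= c a | a X | a; X ::= c | c X | a

The nullable symbols are {X}.
ε ∉ L(G), so no ε-production is kept.
Expand every rule over subsets of its nullable positions: Start → a X gives a X | a.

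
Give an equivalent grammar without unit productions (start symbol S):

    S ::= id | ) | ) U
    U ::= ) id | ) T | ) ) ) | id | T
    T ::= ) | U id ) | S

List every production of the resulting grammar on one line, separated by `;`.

S ::= id | ) | ) U; U ::= ) id | ) T | ) ) ) | id | ) | ) U | U id ); T ::= id | ) | ) U | U id )

Unit pairs: T ⇒* {S}; U ⇒* {S, T}.
For each unit pair (A, B), copy every non-unit production of B to A, then drop all unit productions.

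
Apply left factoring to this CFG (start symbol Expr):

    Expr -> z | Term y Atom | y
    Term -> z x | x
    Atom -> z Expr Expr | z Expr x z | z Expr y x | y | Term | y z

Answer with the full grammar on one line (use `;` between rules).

Atom has alternatives sharing prefix 'z Expr': factor to Atom → z Expr Atom1 with Atom1 → Expr | x z | y x.
Atom has alternatives sharing prefix 'y': factor to Atom → y Atom2 with Atom2 → ε | z.

Expr -> z | Term y Atom | y; Term -> z x | x; Atom -> Term | z Expr Atom1 | y Atom2; Atom1 -> Expr | x z | y x; Atom2 -> ε | z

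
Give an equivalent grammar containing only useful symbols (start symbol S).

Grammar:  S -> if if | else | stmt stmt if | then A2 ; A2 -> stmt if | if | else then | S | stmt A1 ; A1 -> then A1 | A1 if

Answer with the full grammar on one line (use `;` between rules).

S -> if if | else | stmt stmt if | then A2; A2 -> stmt if | if | else then | S

Generating nonterminals: {A2, S}.
Reachable from S after that: {A2, S}.
Removed useless symbols: {A1} and every production mentioning them.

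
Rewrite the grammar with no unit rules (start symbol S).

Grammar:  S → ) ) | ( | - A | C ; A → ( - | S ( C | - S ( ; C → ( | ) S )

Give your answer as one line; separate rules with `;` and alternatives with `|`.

S → ( | ) S ) | ) ) | - A; A → ( - | S ( C | - S (; C → ( | ) S )

Unit pairs: S ⇒* {C}.
For each unit pair (A, B), copy every non-unit production of B to A, then drop all unit productions.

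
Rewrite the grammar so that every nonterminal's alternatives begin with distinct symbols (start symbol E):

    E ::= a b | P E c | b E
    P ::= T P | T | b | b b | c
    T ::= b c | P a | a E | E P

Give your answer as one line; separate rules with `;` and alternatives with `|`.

E ::= a b | P E c | b E; P ::= c | T P' | b P''; T ::= b c | P a | a E | E P; P' ::= P | eps; P'' ::= eps | b

P has alternatives sharing prefix 'T': factor to P → T P' with P' → P | ε.
P has alternatives sharing prefix 'b': factor to P → b P'' with P'' → ε | b.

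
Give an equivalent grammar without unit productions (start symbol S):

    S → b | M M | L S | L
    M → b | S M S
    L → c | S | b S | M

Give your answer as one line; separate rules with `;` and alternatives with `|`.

S → c | b S | b | M M | L S | S M S; M → b | S M S; L → c | b S | b | M M | L S | S M S

Unit pairs: L ⇒* {M, S}; S ⇒* {L, M}.
For every A with A ⇒* B via unit rules, add B's non-unit alternatives to A; then delete every rule of the form X → Y.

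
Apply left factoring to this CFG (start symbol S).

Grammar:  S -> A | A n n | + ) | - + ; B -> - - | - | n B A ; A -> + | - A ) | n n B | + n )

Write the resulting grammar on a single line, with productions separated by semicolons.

S has alternatives sharing prefix 'A': factor to S → A S' with S' → ε | n n.
B has alternatives sharing prefix '-': factor to B → - B' with B' → - | ε.
A has alternatives sharing prefix '+': factor to A → + A' with A' → ε | n ).

S -> + ) | - + | A S'; B -> n B A | - B'; A -> - A ) | n n B | + A'; S' -> ε | n n; B' -> - | ε; A' -> ε | n )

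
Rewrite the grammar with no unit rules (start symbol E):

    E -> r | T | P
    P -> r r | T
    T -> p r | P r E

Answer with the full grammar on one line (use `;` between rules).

Unit pairs: E ⇒* {P, T}; P ⇒* {T}.
Replace each nonterminal's rules with the union of the non-unit rules of every nonterminal it unit-derives.

E -> r | r r | p r | P r E; P -> r r | p r | P r E; T -> p r | P r E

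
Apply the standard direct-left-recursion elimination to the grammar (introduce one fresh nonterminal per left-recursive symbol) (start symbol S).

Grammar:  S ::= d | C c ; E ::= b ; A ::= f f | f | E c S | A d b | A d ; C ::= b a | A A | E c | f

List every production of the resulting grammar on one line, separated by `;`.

S ::= d | C c; E ::= b; A ::= f f A' | f A' | E c S A'; C ::= b a | A A | E c | f; A' ::= d b A' | d A' | ε

Directly left-recursive nonterminal: A.
For A: α = {d b, d}, β = {f f, f, E c S}. Rewrite as A → β A' and A' → α A' | ε.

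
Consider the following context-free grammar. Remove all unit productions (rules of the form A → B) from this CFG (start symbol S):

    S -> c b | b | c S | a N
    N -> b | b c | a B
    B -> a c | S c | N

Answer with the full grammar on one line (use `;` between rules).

Unit pairs: B ⇒* {N}.
Replace each nonterminal's rules with the union of the non-unit rules of every nonterminal it unit-derives.

S -> c b | b | c S | a N; N -> b | b c | a B; B -> a c | S c | b | b c | a B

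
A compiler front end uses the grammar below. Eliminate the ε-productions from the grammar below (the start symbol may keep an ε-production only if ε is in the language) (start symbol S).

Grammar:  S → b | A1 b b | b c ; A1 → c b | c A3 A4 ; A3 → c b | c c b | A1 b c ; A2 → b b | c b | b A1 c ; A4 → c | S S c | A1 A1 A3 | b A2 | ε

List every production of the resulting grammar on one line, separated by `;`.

S → b | A1 b b | b c; A1 → c b | c A3 A4 | c A3; A3 → c b | c c b | A1 b c; A2 → b b | c b | b A1 c; A4 → c | S S c | A1 A1 A3 | b A2

The nullable symbols are {A4}.
ε ∉ L(G), so no ε-production is kept.
Add the nullable-subset variants: A1 → c A3 A4 gives c A3 A4 | c A3.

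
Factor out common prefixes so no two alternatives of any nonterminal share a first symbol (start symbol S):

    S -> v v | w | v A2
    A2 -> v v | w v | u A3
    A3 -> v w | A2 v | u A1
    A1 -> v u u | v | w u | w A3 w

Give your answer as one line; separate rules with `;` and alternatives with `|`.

S -> w | v S'; A2 -> v v | w v | u A3; A3 -> v w | A2 v | u A1; A1 -> v A1' | w A1''; S' -> v | A2; A1' -> u u | ε; A1'' -> u | A3 w

S has alternatives sharing prefix 'v': factor to S → v S' with S' → v | A2.
A1 has alternatives sharing prefix 'v': factor to A1 → v A1' with A1' → u u | ε.
A1 has alternatives sharing prefix 'w': factor to A1 → w A1'' with A1'' → u | A3 w.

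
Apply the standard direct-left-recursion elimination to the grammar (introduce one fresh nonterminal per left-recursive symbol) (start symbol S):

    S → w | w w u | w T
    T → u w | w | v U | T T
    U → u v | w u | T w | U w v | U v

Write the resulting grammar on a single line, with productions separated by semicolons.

S → w | w w u | w T; T → u w T' | w T' | v U T'; U → u v U' | w u U' | T w U'; T' → T T' | ε; U' → w v U' | v U' | ε

T, U are directly left-recursive.
For T: α = {T}, β = {u w, w, v U}. Rewrite as T → β T' and T' → α T' | ε.
For U: α = {w v, v}, β = {u v, w u, T w}. Rewrite as U → β U' and U' → α U' | ε.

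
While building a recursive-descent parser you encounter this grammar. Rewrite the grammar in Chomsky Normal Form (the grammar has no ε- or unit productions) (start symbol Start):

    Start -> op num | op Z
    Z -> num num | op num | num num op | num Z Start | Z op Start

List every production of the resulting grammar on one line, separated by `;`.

Introduce a nonterminal for each terminal appearing in a rule of length ≥ 2: X1 → op, X2 → num.
Binarize each right-hand side of length ≥ 3 by chaining fresh nonterminals (Y1, Y2, …): affected rules were Z → X2 X2 X1; Z → X2 Z Start; Z → Z X1 Start.

Start -> X1 X2 | X1 Z; Z -> X2 X2 | X1 X2 | X2 Y1 | X2 Y2 | Z Y3; X1 -> op; X2 -> num; Y1 -> X2 X1; Y2 -> Z Start; Y3 -> X1 Start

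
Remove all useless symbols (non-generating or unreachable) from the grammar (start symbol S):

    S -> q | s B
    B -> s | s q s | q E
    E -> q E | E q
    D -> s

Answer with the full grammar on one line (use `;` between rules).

S -> q | s B; B -> s | s q s

Generating nonterminals: {B, D, S}.
Reachable from S after that: {B, S}.
Removed useless symbols: {D, E} and every production mentioning them.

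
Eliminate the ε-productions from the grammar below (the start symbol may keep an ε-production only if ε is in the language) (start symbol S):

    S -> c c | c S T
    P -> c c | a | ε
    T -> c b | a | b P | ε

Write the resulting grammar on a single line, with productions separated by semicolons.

Nullable nonterminals: {P, T}.
ε ∉ L(G), so no ε-production is kept.
Expand every rule over subsets of its nullable positions: S → c S T gives c S T | c S. T → b P gives b P | b.

S -> c c | c S T | c S; P -> c c | a; T -> c b | a | b P | b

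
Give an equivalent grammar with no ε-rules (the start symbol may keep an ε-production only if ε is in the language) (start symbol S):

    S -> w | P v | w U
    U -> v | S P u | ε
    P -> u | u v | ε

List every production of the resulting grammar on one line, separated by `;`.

S -> w | P v | v | w U; U -> v | S P u | S u; P -> u | u v

Nullable set = {P, U}.
ε ∉ L(G), so no ε-production is kept.
For each production, add variants omitting each subset of nullable occurrences: S → P v gives P v | v. U → S P u gives S P u | S u.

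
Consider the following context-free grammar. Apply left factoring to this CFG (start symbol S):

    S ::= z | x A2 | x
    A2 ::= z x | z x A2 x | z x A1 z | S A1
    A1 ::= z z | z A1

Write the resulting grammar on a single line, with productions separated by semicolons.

S ::= z | x S'; A2 ::= S A1 | z x A2'; A1 ::= z A1'; S' ::= A2 | ε; A2' ::= ε | A2 x | A1 z; A1' ::= z | A1

S has alternatives sharing prefix 'x': factor to S → x S' with S' → A2 | ε.
A2 has alternatives sharing prefix 'z x': factor to A2 → z x A2' with A2' → ε | A2 x | A1 z.
A1 has alternatives sharing prefix 'z': factor to A1 → z A1' with A1' → z | A1.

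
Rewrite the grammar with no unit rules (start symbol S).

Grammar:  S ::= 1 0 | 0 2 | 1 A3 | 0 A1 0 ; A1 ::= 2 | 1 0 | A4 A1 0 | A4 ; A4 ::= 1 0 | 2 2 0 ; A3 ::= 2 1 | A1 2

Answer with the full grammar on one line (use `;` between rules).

S ::= 1 0 | 0 2 | 1 A3 | 0 A1 0; A1 ::= 1 0 | 2 2 0 | 2 | A4 A1 0; A4 ::= 1 0 | 2 2 0; A3 ::= 2 1 | A1 2

Unit pairs: A1 ⇒* {A4}.
For each unit pair (A, B), copy every non-unit production of B to A, then drop all unit productions.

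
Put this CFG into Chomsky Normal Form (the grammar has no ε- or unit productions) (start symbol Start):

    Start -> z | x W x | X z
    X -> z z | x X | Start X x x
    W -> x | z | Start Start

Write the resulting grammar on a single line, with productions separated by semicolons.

Introduce a nonterminal for each terminal appearing in a rule of length ≥ 2: X1 → x, X2 → z.
Binarize each right-hand side of length ≥ 3 by chaining fresh nonterminals (Y1, Y2, …): affected rules were Start → X1 W X1; X → Start X X1 X1.

Start -> z | X1 Y1 | X X2; X -> X2 X2 | X1 X | Start Y2; W -> x | z | Start Start; X1 -> x; X2 -> z; Y1 -> W X1; Y2 -> X Y3; Y3 -> X1 X1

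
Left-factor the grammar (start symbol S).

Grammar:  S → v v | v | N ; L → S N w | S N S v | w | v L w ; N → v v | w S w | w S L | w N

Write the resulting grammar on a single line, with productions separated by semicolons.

S → N | v S'; L → w | v L w | S N L'; N → v v | w N'; S' → v | ε; L' → w | S v; N' → N | S N''; N'' → w | L

S has alternatives sharing prefix 'v': factor to S → v S' with S' → v | ε.
L has alternatives sharing prefix 'S N': factor to L → S N L' with L' → w | S v.
N has alternatives sharing prefix 'w': factor to N → w N' with N' → S w | S L | N.
N' has alternatives sharing prefix 'S': factor to N' → S N'' with N'' → w | L.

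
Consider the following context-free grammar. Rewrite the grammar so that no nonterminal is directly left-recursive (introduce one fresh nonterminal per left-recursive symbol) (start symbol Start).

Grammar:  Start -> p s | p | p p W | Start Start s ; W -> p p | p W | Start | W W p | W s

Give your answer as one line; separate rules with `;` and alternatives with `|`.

Left recursion appears on Start, W.
For Start: α = {Start s}, β = {p s, p, p p W}. Rewrite as Start → β Start1 and Start1 → α Start1 | ε.
For W: α = {W p, s}, β = {p p, p W, Start}. Rewrite as W → β W1 and W1 → α W1 | ε.

Start -> p s Start1 | p Start1 | p p W Start1; W -> p p W1 | p W W1 | Start W1; Start1 -> Start s Start1 | eps; W1 -> W p W1 | s W1 | eps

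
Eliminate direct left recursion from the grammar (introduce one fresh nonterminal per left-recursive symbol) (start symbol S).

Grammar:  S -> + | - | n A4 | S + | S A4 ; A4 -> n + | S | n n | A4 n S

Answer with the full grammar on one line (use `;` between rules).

Left recursion appears on S, A4.
For S: α = {+, A4}, β = {+, -, n A4}. Rewrite as S → β S' and S' → α S' | ε.
For A4: α = {n S}, β = {n +, S, n n}. Rewrite as A4 → β A4' and A4' → α A4' | ε.

S -> + S' | - S' | n A4 S'; A4 -> n + A4' | S A4' | n n A4'; S' -> + S' | A4 S' | ε; A4' -> n S A4' | ε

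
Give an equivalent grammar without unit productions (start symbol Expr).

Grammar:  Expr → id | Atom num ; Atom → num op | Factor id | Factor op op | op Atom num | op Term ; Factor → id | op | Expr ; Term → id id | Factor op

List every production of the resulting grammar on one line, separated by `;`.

Expr → id | Atom num; Atom → num op | Factor id | Factor op op | op Atom num | op Term; Factor → id | op | Atom num; Term → id id | Factor op

Unit pairs: Factor ⇒* {Expr}.
For each unit pair (A, B), copy every non-unit production of B to A, then drop all unit productions.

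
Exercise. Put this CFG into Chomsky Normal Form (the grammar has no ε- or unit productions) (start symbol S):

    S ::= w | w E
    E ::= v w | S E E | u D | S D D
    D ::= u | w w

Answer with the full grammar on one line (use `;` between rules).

S ::= w | X1 E; E ::= X2 X1 | S Y1 | X3 D | S Y2; D ::= u | X1 X1; X1 ::= w; X2 ::= v; X3 ::= u; Y1 ::= E E; Y2 ::= D D

Introduce a nonterminal for each terminal appearing in a rule of length ≥ 2: X1 → w, X2 → v, X3 → u.
Binarize each right-hand side of length ≥ 3 by chaining fresh nonterminals (Y1, Y2, …): affected rules were E → S E E; E → S D D.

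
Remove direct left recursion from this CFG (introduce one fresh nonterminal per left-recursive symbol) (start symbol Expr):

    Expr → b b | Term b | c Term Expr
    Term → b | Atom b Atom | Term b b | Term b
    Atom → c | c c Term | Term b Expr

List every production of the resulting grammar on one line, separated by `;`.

Expr → b b | Term b | c Term Expr; Term → b Term1 | Atom b Atom Term1; Atom → c | c c Term | Term b Expr; Term1 → b b Term1 | b Term1 | ε

Directly left-recursive nonterminal: Term.
For Term: α = {b b, b}, β = {b, Atom b Atom}. Rewrite as Term → β Term1 and Term1 → α Term1 | ε.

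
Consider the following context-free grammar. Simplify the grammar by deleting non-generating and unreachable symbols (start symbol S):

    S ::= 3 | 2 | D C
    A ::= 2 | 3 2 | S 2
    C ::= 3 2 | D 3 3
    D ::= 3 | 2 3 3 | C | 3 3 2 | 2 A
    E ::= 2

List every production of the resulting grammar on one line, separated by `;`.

S ::= 3 | 2 | D C; A ::= 2 | 3 2 | S 2; C ::= 3 2 | D 3 3; D ::= 3 | 2 3 3 | C | 3 3 2 | 2 A

Generating nonterminals: {A, C, D, E, S}.
Reachable from S after that: {A, C, D, S}.
Removed useless symbols: {E} and every production mentioning them.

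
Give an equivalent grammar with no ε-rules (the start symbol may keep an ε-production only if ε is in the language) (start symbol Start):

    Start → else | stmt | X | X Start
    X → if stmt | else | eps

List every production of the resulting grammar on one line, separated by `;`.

Nullable nonterminals: {Start, X}.
ε ∈ L(G) since Start is nullable, so keep Start → ε.

Start → else | stmt | X | X Start | ε; X → if stmt | else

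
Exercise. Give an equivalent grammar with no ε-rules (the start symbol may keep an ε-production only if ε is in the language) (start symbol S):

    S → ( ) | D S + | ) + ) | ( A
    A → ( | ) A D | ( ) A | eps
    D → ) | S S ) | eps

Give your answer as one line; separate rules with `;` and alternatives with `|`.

The nullable symbols are {A, D}.
ε ∉ L(G), so no ε-production is kept.
Expand every rule over subsets of its nullable positions: S → D S + gives D S + | S +. S → ( A gives ( A | (. A → ) A D gives ) A D | ) A | ) D | ). A → ( ) A gives ( ) A | ( ).

S → ( ) | D S + | S + | ) + ) | ( A | (; A → ( | ) A D | ) A | ) D | ) | ( ) A | ( ); D → ) | S S )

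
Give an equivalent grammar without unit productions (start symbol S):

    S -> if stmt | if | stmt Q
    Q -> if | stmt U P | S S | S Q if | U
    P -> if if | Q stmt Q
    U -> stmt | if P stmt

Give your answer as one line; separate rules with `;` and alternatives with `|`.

Unit pairs: Q ⇒* {U}.
For every A with A ⇒* B via unit rules, add B's non-unit alternatives to A; then delete every rule of the form X → Y.

S -> if stmt | if | stmt Q; Q -> stmt | if P stmt | if | stmt U P | S S | S Q if; P -> if if | Q stmt Q; U -> stmt | if P stmt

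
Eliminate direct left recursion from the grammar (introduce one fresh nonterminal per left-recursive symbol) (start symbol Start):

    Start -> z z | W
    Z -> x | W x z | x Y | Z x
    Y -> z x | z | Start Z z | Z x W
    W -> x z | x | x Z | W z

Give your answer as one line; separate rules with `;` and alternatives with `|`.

Start -> z z | W; Z -> x Z1 | W x z Z1 | x Y Z1; Y -> z x | z | Start Z z | Z x W; W -> x z W1 | x W1 | x Z W1; Z1 -> x Z1 | epsilon; W1 -> z W1 | epsilon

Left recursion appears on Z, W.
For Z: α = {x}, β = {x, W x z, x Y}. Rewrite as Z → β Z1 and Z1 → α Z1 | ε.
For W: α = {z}, β = {x z, x, x Z}. Rewrite as W → β W1 and W1 → α W1 | ε.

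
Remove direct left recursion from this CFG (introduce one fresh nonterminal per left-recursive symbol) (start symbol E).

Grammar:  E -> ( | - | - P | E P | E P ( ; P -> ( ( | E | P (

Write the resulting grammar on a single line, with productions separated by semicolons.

E, P are directly left-recursive.
For E: α = {P, P (}, β = {(, -, - P}. Rewrite as E → β E' and E' → α E' | ε.
For P: α = {(}, β = {( (, E}. Rewrite as P → β P' and P' → α P' | ε.

E -> ( E' | - E' | - P E'; P -> ( ( P' | E P'; E' -> P E' | P ( E' | ε; P' -> ( P' | ε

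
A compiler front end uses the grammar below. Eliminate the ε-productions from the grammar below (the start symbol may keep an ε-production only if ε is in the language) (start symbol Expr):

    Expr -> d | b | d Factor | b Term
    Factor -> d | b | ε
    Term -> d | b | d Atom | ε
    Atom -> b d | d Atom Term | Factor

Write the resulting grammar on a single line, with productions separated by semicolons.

The nullable symbols are {Atom, Factor, Term}.
ε ∉ L(G), so no ε-production is kept.
Add the nullable-subset variants: Atom → d Atom Term gives d Atom Term | d Atom | d Term | d.

Expr -> d | b | d Factor | b Term; Factor -> d | b; Term -> d | b | d Atom; Atom -> b d | d Atom Term | d Atom | d Term | d | Factor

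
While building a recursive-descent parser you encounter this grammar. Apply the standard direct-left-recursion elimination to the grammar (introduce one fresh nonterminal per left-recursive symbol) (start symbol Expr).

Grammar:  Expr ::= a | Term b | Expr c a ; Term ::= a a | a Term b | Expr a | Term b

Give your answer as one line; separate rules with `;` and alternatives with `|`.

Expr ::= a Expr1 | Term b Expr1; Term ::= a a Term1 | a Term b Term1 | Expr a Term1; Expr1 ::= c a Expr1 | ε; Term1 ::= b Term1 | ε

Directly left-recursive nonterminals: Expr, Term.
For Expr: α = {c a}, β = {a, Term b}. Rewrite as Expr → β Expr1 and Expr1 → α Expr1 | ε.
For Term: α = {b}, β = {a a, a Term b, Expr a}. Rewrite as Term → β Term1 and Term1 → α Term1 | ε.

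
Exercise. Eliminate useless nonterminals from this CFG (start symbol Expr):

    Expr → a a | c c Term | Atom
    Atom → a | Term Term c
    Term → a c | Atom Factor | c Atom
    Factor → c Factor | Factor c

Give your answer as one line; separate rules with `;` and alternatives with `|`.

Expr → a a | c c Term | Atom; Atom → a | Term Term c; Term → a c | c Atom

Generating nonterminals: {Atom, Expr, Term}.
Reachable from Expr after that: {Atom, Expr, Term}.
Removed useless symbols: {Factor} and every production mentioning them.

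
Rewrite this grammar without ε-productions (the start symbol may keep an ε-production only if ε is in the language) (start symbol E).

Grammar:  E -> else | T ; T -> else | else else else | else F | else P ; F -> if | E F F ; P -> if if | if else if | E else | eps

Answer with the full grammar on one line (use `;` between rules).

The nullable symbols are {P}.
ε ∉ L(G), so no ε-production is kept.

E -> else | T; T -> else | else else else | else F | else P; F -> if | E F F; P -> if if | if else if | E else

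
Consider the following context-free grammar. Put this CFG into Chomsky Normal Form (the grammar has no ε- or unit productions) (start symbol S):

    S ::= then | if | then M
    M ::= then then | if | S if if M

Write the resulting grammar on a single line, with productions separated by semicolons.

S ::= then | if | X1 M; M ::= X1 X1 | if | S Y1; X1 ::= then; X2 ::= if; Y1 ::= X2 Y2; Y2 ::= X2 M

Introduce a nonterminal for each terminal appearing in a rule of length ≥ 2: X1 → then, X2 → if.
Binarize each right-hand side of length ≥ 3 by chaining fresh nonterminals (Y1, Y2, …): affected rules were M → S X2 X2 M.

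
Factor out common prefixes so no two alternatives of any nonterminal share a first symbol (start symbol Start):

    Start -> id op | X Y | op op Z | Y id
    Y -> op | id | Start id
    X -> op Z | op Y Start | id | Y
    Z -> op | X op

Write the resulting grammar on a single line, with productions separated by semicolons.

X has alternatives sharing prefix 'op': factor to X → op X1 with X1 → Z | Y Start.

Start -> id op | X Y | op op Z | Y id; Y -> op | id | Start id; X -> id | Y | op X1; Z -> op | X op; X1 -> Z | Y Start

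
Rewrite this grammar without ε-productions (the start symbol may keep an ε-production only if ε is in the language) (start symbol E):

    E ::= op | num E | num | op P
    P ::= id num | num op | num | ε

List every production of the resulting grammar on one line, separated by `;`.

Nullable nonterminals: {P}.
ε ∉ L(G), so no ε-production is kept.

E ::= op | num E | num | op P; P ::= id num | num op | num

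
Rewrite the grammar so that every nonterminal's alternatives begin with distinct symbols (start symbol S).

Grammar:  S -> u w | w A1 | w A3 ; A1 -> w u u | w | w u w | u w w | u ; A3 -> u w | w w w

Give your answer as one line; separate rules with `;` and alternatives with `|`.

S has alternatives sharing prefix 'w': factor to S → w S' with S' → A1 | A3.
A1 has alternatives sharing prefix 'w': factor to A1 → w A1' with A1' → u u | ε | u w.
A1 has alternatives sharing prefix 'u': factor to A1 → u A1'' with A1'' → w w | ε.
A1' has alternatives sharing prefix 'u': factor to A1' → u A1''' with A1''' → u | w.

S -> u w | w S'; A1 -> w A1' | u A1''; A3 -> u w | w w w; S' -> A1 | A3; A1' -> ε | u A1'''; A1'' -> w w | ε; A1''' -> u | w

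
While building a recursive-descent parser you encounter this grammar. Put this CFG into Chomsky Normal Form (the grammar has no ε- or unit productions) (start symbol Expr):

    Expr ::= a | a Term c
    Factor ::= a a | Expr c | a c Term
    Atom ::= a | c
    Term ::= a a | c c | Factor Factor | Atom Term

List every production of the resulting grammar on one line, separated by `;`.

Introduce a nonterminal for each terminal appearing in a rule of length ≥ 2: X1 → a, X2 → c.
Binarize each right-hand side of length ≥ 3 by chaining fresh nonterminals (Y1, Y2, …): affected rules were Expr → X1 Term X2; Factor → X1 X2 Term.

Expr ::= a | X1 Y1; Factor ::= X1 X1 | Expr X2 | X1 Y2; Atom ::= a | c; Term ::= X1 X1 | X2 X2 | Factor Factor | Atom Term; X1 ::= a; X2 ::= c; Y1 ::= Term X2; Y2 ::= X2 Term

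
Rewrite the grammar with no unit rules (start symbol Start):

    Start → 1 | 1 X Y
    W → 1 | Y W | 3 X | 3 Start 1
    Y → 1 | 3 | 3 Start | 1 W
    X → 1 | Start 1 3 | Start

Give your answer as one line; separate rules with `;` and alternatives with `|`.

Start → 1 | 1 X Y; W → 1 | Y W | 3 X | 3 Start 1; Y → 1 | 3 | 3 Start | 1 W; X → 1 | 1 X Y | Start 1 3

Unit pairs: X ⇒* {Start}.
For each unit pair (A, B), copy every non-unit production of B to A, then drop all unit productions.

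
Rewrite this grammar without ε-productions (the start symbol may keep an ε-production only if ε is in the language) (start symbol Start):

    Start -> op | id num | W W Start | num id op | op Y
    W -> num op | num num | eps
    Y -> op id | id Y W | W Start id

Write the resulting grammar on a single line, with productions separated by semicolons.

Start -> op | id num | W W Start | W Start | num id op | op Y; W -> num op | num num; Y -> op id | id Y W | id Y | W Start id | Start id

Nullable set = {W}.
ε ∉ L(G), so no ε-production is kept.
Expand every rule over subsets of its nullable positions: Start → W W Start gives W W Start | W Start. Y → id Y W gives id Y W | id Y. Y → W Start id gives W Start id | Start id.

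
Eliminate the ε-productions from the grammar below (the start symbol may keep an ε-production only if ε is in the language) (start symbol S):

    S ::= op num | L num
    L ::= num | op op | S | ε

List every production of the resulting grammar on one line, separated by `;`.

S ::= op num | L num | num; L ::= num | op op | S

The nullable symbols are {L}.
ε ∉ L(G), so no ε-production is kept.
For each production, add variants omitting each subset of nullable occurrences: S → L num gives L num | num.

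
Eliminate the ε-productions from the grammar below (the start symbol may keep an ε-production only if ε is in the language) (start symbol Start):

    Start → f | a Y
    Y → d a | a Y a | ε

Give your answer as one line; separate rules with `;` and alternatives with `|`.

Nullable nonterminals: {Y}.
ε ∉ L(G), so no ε-production is kept.
For each production, add variants omitting each subset of nullable occurrences: Start → a Y gives a Y | a. Y → a Y a gives a Y a | a a.

Start → f | a Y | a; Y → d a | a Y a | a a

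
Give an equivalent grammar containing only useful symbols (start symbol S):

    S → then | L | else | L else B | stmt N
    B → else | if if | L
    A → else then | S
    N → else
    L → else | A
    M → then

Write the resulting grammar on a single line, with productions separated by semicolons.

S → then | L | else | L else B | stmt N; B → else | if if | L; A → else then | S; N → else; L → else | A

Generating nonterminals: {A, B, L, M, N, S}.
Reachable from S after that: {A, B, L, N, S}.
Removed useless symbols: {M} and every production mentioning them.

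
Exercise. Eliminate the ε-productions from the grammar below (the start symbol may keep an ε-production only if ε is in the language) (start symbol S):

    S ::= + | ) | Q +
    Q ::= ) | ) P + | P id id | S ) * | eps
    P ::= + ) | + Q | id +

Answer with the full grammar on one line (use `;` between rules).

S ::= + | ) | Q +; Q ::= ) | ) P + | P id id | S ) *; P ::= + ) | + Q | + | id +

Nullable nonterminals: {Q}.
ε ∉ L(G), so no ε-production is kept.
Expand every rule over subsets of its nullable positions: P → + Q gives + Q | +.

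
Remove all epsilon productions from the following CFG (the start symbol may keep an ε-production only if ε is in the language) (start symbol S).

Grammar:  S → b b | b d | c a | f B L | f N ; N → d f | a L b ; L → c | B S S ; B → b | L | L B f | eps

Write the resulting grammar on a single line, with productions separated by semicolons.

S → b b | b d | c a | f B L | f L | f N; N → d f | a L b; L → c | B S S | S S; B → b | L | L B f | L f

Nullable nonterminals: {B}.
ε ∉ L(G), so no ε-production is kept.
For each production, add variants omitting each subset of nullable occurrences: S → f B L gives f B L | f L. L → B S S gives B S S | S S. B → L B f gives L B f | L f.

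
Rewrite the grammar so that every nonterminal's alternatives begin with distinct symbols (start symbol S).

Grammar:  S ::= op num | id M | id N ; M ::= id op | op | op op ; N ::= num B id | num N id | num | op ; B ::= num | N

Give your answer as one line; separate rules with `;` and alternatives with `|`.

S ::= op num | id S'; M ::= id op | op M'; N ::= op | num N'; B ::= num | N; S' ::= M | N; M' ::= eps | op; N' ::= B id | N id | eps

S has alternatives sharing prefix 'id': factor to S → id S' with S' → M | N.
M has alternatives sharing prefix 'op': factor to M → op M' with M' → ε | op.
N has alternatives sharing prefix 'num': factor to N → num N' with N' → B id | N id | ε.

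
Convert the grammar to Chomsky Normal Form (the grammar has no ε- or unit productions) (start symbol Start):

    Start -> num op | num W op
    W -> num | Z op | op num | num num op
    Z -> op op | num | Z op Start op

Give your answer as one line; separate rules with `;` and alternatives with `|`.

Introduce a nonterminal for each terminal appearing in a rule of length ≥ 2: X1 → num, X2 → op.
Binarize each right-hand side of length ≥ 3 by chaining fresh nonterminals (Y1, Y2, …): affected rules were Start → X1 W X2; W → X1 X1 X2; Z → Z X2 Start X2.

Start -> X1 X2 | X1 Y1; W -> num | Z X2 | X2 X1 | X1 Y2; Z -> X2 X2 | num | Z Y3; X1 -> num; X2 -> op; Y1 -> W X2; Y2 -> X1 X2; Y3 -> X2 Y4; Y4 -> Start X2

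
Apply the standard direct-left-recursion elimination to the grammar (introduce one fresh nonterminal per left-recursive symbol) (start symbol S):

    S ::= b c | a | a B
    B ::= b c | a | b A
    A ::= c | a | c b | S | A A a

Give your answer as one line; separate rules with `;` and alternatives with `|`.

S ::= b c | a | a B; B ::= b c | a | b A; A ::= c A' | a A' | c b A' | S A'; A' ::= A a A' | ε

Left recursion appears on A.
For A: α = {A a}, β = {c, a, c b, S}. Rewrite as A → β A' and A' → α A' | ε.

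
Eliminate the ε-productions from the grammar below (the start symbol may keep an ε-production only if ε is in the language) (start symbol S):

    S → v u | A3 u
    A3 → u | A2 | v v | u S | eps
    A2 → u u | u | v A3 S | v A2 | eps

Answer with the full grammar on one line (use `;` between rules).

Nullable set = {A2, A3}.
ε ∉ L(G), so no ε-production is kept.
Add the nullable-subset variants: S → A3 u gives A3 u | u. A2 → v A3 S gives v A3 S | v S. A2 → v A2 gives v A2 | v.

S → v u | A3 u | u; A3 → u | A2 | v v | u S; A2 → u u | u | v A3 S | v S | v A2 | v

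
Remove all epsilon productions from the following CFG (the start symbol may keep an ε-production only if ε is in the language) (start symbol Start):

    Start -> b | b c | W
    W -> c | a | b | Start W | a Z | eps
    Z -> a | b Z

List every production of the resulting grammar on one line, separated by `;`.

Nullable nonterminals: {Start, W}.
ε ∈ L(G) since Start is nullable, so keep Start → ε.
For each production, add variants omitting each subset of nullable occurrences: W → Start W gives Start W | Start.

Start -> b | b c | W | ε; W -> c | a | b | Start W | Start | a Z; Z -> a | b Z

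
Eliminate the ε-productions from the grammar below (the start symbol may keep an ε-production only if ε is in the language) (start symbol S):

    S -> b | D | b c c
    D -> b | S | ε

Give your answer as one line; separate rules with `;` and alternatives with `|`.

S -> b | D | b c c | ε; D -> b | S

Nullable nonterminals: {D, S}.
ε ∈ L(G) since S is nullable, so keep S → ε.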